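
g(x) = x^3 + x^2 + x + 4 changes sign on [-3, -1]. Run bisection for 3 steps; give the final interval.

x = -2 gives g = -2, negative; keep [-2, -1]
x = -1.5 gives g = 1.375, positive; keep [-2, -1.5]
x = -1.75 gives g = -0.046875, negative; keep [-1.75, -1.5]

[-1.75, -1.5]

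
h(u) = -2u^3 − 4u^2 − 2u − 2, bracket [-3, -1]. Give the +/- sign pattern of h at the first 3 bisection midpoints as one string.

u = -2 gives h = 2, positive; keep [-2, -1]
u = -1.5 gives h = -1.25, negative; keep [-2, -1.5]
u = -1.75 gives h = -0.03125, negative; keep [-2, -1.75]

+--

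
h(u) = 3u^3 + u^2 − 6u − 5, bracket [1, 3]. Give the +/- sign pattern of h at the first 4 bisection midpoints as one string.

+-++

midpoint 2: h = 11 > 0 → [1, 2]
midpoint 1.5: h = -1.625 < 0 → [1.5, 2]
midpoint 1.75: h = 3.640625 > 0 → [1.5, 1.75]
midpoint 1.625: h = 0.7637 > 0 → [1.5, 1.625]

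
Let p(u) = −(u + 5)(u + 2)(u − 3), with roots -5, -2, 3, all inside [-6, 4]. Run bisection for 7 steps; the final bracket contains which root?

midpoint -1: p = 16 > 0 → [-1, 4]
midpoint 1.5: p = 34.125 > 0 → [1.5, 4]
midpoint 2.75: p = 9.203125 > 0 → [2.75, 4]
midpoint 3.375: p = -16.8809 < 0 → [2.75, 3.375]
midpoint 3.0625: p = -2.551 < 0 → [2.75, 3.0625]
midpoint 2.90625: p = 3.6366 > 0 → [2.90625, 3.0625]
midpoint 2.984375: p = 0.6218 > 0 → [2.984375, 3.0625]

3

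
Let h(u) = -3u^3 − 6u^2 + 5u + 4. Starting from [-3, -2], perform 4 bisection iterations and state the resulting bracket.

[-2.5, -2.4375]

h(-2.5) = 0.875 > 0, so the root lies in [-2.5, -2]
h(-2.25) = -3.453125 < 0, so the root lies in [-2.5, -2.25]
h(-2.375) = -1.529297 < 0, so the root lies in [-2.5, -2.375]
h(-2.4375) = -0.3894 < 0, so the root lies in [-2.5, -2.4375]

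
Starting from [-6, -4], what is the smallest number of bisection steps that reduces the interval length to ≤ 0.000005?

19

Width after n steps is 2/2^n. Need 2^n ≥ 2/0.000005 = 400000.
2^18 = 262144 < 400000 ≤ 2^19 = 524288, so n = 19.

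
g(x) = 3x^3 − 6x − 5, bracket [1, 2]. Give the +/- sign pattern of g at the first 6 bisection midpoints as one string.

-+---+

g(1.5) = -3.875 < 0, so the root lies in [1.5, 2]
g(1.75) = 0.578125 > 0, so the root lies in [1.5, 1.75]
g(1.625) = -1.876953 < 0, so the root lies in [1.625, 1.75]
g(1.6875) = -0.7087 < 0, so the root lies in [1.6875, 1.75]
g(1.71875) = -0.0804 < 0, so the root lies in [1.71875, 1.75]
g(1.734375) = 0.245 > 0, so the root lies in [1.71875, 1.734375]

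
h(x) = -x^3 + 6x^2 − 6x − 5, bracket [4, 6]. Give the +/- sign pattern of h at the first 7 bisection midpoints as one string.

midpoint 5: h = -10 < 0 → [4, 5]
midpoint 4.5: h = -1.625 < 0 → [4, 4.5]
midpoint 4.25: h = 1.109375 > 0 → [4.25, 4.5]
midpoint 4.375: h = -0.1465 < 0 → [4.25, 4.375]
midpoint 4.3125: h = 0.5085 > 0 → [4.3125, 4.375]
midpoint 4.34375: h = 0.1879 > 0 → [4.34375, 4.375]
midpoint 4.359375: h = 0.0224 > 0 → [4.359375, 4.375]

--+-+++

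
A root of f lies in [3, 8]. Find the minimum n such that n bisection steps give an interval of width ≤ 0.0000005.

Width after n steps is 5/2^n. Need 2^n ≥ 5/0.0000005 = 10000000.
2^23 = 8388608 < 10000000 ≤ 2^24 = 16777216, so n = 24.

24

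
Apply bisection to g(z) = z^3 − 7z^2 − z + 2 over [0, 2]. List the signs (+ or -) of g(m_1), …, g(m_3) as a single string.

m = 1, g(m) = -5 (−); new bracket [0, 1]
m = 0.5, g(m) = -0.125 (−); new bracket [0, 0.5]
m = 0.25, g(m) = 1.328125 (+); new bracket [0.25, 0.5]

--+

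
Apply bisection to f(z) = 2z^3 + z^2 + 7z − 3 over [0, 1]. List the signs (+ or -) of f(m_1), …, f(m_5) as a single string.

z = 0.5 gives f = 1, positive; keep [0, 0.5]
z = 0.25 gives f = -1.15625, negative; keep [0.25, 0.5]
z = 0.375 gives f = -0.128906, negative; keep [0.375, 0.5]
z = 0.4375 gives f = 0.4214, positive; keep [0.375, 0.4375]
z = 0.40625 gives f = 0.1429, positive; keep [0.375, 0.40625]

+--++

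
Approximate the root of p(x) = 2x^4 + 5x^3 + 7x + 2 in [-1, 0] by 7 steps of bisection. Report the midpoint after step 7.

-0.2734375

x = -0.5 gives p = -2, negative; keep [-0.5, 0]
x = -0.25 gives p = 0.179688, positive; keep [-0.5, -0.25]
x = -0.375 gives p = -0.849121, negative; keep [-0.375, -0.25]
x = -0.3125 gives p = -0.321, negative; keep [-0.3125, -0.25]
x = -0.28125 gives p = -0.0675, negative; keep [-0.28125, -0.25]
x = -0.265625 gives p = 0.0569, positive; keep [-0.28125, -0.265625]
x = -0.2734375 gives p = -0.0051, negative; keep [-0.2734375, -0.265625]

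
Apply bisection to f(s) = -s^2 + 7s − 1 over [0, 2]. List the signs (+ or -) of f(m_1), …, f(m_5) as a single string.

+++-+

m = 1, f(m) = 5 (+); new bracket [0, 1]
m = 0.5, f(m) = 2.25 (+); new bracket [0, 0.5]
m = 0.25, f(m) = 0.6875 (+); new bracket [0, 0.25]
m = 0.125, f(m) = -0.1406 (−); new bracket [0.125, 0.25]
m = 0.1875, f(m) = 0.2773 (+); new bracket [0.125, 0.1875]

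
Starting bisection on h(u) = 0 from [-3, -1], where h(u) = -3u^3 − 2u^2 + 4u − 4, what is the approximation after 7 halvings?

-1.796875

u = -2 gives h = 4, positive; keep [-2, -1]
u = -1.5 gives h = -4.375, negative; keep [-2, -1.5]
u = -1.75 gives h = -1.046875, negative; keep [-2, -1.75]
u = -1.875 gives h = 1.2441, positive; keep [-1.875, -1.75]
u = -1.8125 gives h = 0.0427, positive; keep [-1.8125, -1.75]
u = -1.78125 gives h = -0.5158, negative; keep [-1.8125, -1.78125]
u = -1.796875 gives h = -0.24, negative; keep [-1.8125, -1.796875]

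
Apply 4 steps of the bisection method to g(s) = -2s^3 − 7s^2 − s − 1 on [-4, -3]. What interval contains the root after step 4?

s = -3.5 gives g = 2.5, positive; keep [-3.5, -3]
s = -3.25 gives g = -3.03125, negative; keep [-3.5, -3.25]
s = -3.375 gives g = -0.472656, negative; keep [-3.5, -3.375]
s = -3.4375 gives g = 0.9604, positive; keep [-3.4375, -3.375]

[-3.4375, -3.375]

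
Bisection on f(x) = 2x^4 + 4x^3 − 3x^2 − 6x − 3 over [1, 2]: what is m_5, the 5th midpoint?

x = 1.5 gives f = 4.875, positive; keep [1, 1.5]
x = 1.25 gives f = -2.492188, negative; keep [1.25, 1.5]
x = 1.375 gives f = 0.625488, positive; keep [1.25, 1.375]
x = 1.3125 gives f = -1.0639, negative; keep [1.3125, 1.375]
x = 1.34375 gives f = -0.2532, negative; keep [1.34375, 1.375]

1.34375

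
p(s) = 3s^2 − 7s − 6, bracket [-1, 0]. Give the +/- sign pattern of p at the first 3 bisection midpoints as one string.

-+-

midpoint -0.5: p = -1.75 < 0 → [-1, -0.5]
midpoint -0.75: p = 0.9375 > 0 → [-0.75, -0.5]
midpoint -0.625: p = -0.453125 < 0 → [-0.75, -0.625]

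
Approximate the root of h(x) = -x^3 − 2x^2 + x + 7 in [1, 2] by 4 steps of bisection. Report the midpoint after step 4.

x = 1.5 gives h = 0.625, positive; keep [1.5, 2]
x = 1.75 gives h = -2.734375, negative; keep [1.5, 1.75]
x = 1.625 gives h = -0.947266, negative; keep [1.5, 1.625]
x = 1.5625 gives h = -0.135, negative; keep [1.5, 1.5625]

1.5625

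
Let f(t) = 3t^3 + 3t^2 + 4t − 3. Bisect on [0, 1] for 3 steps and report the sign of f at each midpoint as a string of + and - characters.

+--

t = 0.5 gives f = 0.125, positive; keep [0, 0.5]
t = 0.25 gives f = -1.765625, negative; keep [0.25, 0.5]
t = 0.375 gives f = -0.919922, negative; keep [0.375, 0.5]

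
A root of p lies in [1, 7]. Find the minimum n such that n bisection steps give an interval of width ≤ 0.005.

11

Width after n steps is 6/2^n. Need 2^n ≥ 6/0.005 = 1200.
2^10 = 1024 < 1200 ≤ 2^11 = 2048, so n = 11.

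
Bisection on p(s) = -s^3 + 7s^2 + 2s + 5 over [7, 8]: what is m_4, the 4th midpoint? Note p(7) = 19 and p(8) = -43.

m = 7.5, p(m) = -8.125 (−); new bracket [7, 7.5]
m = 7.25, p(m) = 6.359375 (+); new bracket [7.25, 7.5]
m = 7.375, p(m) = -0.646484 (−); new bracket [7.25, 7.375]
m = 7.3125, p(m) = 2.9148 (+); new bracket [7.3125, 7.375]

7.3125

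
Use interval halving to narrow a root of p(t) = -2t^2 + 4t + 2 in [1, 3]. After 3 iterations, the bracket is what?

m = 2, p(m) = 2 (+); new bracket [2, 3]
m = 2.5, p(m) = -0.5 (−); new bracket [2, 2.5]
m = 2.25, p(m) = 0.875 (+); new bracket [2.25, 2.5]

[2.25, 2.5]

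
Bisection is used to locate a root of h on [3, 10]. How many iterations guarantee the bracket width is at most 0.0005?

14

Width after n steps is 7/2^n. Need 2^n ≥ 7/0.0005 = 14000.
2^13 = 8192 < 14000 ≤ 2^14 = 16384, so n = 14.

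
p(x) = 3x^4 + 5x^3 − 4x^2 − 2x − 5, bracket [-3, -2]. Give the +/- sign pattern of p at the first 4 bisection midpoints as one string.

+-++

p(-2.5) = 14.0625 > 0, so the root lies in [-2.5, -2]
p(-2.25) = -0.816406 < 0, so the root lies in [-2.5, -2.25]
p(-2.375) = 5.655029 > 0, so the root lies in [-2.375, -2.25]
p(-2.3125) = 2.1944 > 0, so the root lies in [-2.3125, -2.25]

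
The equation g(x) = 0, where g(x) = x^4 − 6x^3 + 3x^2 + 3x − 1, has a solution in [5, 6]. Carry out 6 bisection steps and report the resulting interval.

[5.328125, 5.34375]

g(5.5) = 23.0625 > 0, so the root lies in [5, 5.5]
g(5.25) = -11.089844 < 0, so the root lies in [5.25, 5.5]
g(5.375) = 4.742432 > 0, so the root lies in [5.25, 5.375]
g(5.3125) = -3.4734 < 0, so the root lies in [5.3125, 5.375]
g(5.34375) = 0.5582 > 0, so the root lies in [5.3125, 5.34375]
g(5.328125) = -1.4765 < 0, so the root lies in [5.328125, 5.34375]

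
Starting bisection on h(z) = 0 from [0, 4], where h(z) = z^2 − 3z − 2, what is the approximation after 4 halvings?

z = 2 gives h = -4, negative; keep [2, 4]
z = 3 gives h = -2, negative; keep [3, 4]
z = 3.5 gives h = -0.25, negative; keep [3.5, 4]
z = 3.75 gives h = 0.8125, positive; keep [3.5, 3.75]

3.75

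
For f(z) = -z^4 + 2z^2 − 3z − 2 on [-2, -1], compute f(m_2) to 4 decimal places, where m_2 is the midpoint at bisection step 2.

-0.0039

m = -1.5, f(m) = 1.9375 (+); new bracket [-2, -1.5]
m = -1.75, f(m) = -0.003906 (−); new bracket [-1.75, -1.5]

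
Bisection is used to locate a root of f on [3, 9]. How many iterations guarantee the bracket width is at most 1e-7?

Width after n steps is 6/2^n. Need 2^n ≥ 6/1e-7 = 60000000.
2^25 = 33554432 < 60000000 ≤ 2^26 = 67108864, so n = 26.

26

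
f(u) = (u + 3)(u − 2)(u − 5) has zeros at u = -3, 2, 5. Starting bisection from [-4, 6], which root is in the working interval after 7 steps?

u = 1 gives f = 16, positive; keep [-4, 1]
u = -1.5 gives f = 34.125, positive; keep [-4, -1.5]
u = -2.75 gives f = 9.203125, positive; keep [-4, -2.75]
u = -3.375 gives f = -16.8809, negative; keep [-3.375, -2.75]
u = -3.0625 gives f = -2.551, negative; keep [-3.0625, -2.75]
u = -2.90625 gives f = 3.6366, positive; keep [-3.0625, -2.90625]
u = -2.984375 gives f = 0.6218, positive; keep [-3.0625, -2.984375]

-3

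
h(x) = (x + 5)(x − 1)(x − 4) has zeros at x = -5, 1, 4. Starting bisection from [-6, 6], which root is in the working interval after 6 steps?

x = 0 gives h = 20, positive; keep [-6, 0]
x = -3 gives h = 56, positive; keep [-6, -3]
x = -4.5 gives h = 23.375, positive; keep [-6, -4.5]
x = -5.25 gives h = -14.4531, negative; keep [-5.25, -4.5]
x = -4.875 gives h = 6.5176, positive; keep [-5.25, -4.875]
x = -5.0625 gives h = -3.4338, negative; keep [-5.0625, -4.875]

-5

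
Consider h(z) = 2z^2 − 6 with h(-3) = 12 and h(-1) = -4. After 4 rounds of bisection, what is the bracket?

m = -2, h(m) = 2 (+); new bracket [-2, -1]
m = -1.5, h(m) = -1.5 (−); new bracket [-2, -1.5]
m = -1.75, h(m) = 0.125 (+); new bracket [-1.75, -1.5]
m = -1.625, h(m) = -0.7188 (−); new bracket [-1.75, -1.625]

[-1.75, -1.625]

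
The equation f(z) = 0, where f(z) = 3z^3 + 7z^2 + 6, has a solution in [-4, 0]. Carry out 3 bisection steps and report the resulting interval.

f(-2) = 10 > 0, so the root lies in [-4, -2]
f(-3) = -12 < 0, so the root lies in [-3, -2]
f(-2.5) = 2.875 > 0, so the root lies in [-3, -2.5]

[-3, -2.5]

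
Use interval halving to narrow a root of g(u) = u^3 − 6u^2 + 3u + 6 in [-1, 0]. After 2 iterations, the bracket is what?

[-0.75, -0.5]

m = -0.5, g(m) = 2.875 (+); new bracket [-1, -0.5]
m = -0.75, g(m) = -0.046875 (−); new bracket [-0.75, -0.5]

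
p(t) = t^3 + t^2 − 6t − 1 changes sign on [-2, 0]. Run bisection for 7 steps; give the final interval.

[-0.171875, -0.15625]

m = -1, p(m) = 5 (+); new bracket [-1, 0]
m = -0.5, p(m) = 2.125 (+); new bracket [-0.5, 0]
m = -0.25, p(m) = 0.546875 (+); new bracket [-0.25, 0]
m = -0.125, p(m) = -0.2363 (−); new bracket [-0.25, -0.125]
m = -0.1875, p(m) = 0.1536 (+); new bracket [-0.1875, -0.125]
m = -0.15625, p(m) = -0.0419 (−); new bracket [-0.1875, -0.15625]
m = -0.171875, p(m) = 0.0557 (+); new bracket [-0.171875, -0.15625]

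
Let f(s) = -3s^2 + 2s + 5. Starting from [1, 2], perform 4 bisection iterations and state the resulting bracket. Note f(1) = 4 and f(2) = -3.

[1.625, 1.6875]

s = 1.5 gives f = 1.25, positive; keep [1.5, 2]
s = 1.75 gives f = -0.6875, negative; keep [1.5, 1.75]
s = 1.625 gives f = 0.328125, positive; keep [1.625, 1.75]
s = 1.6875 gives f = -0.168, negative; keep [1.625, 1.6875]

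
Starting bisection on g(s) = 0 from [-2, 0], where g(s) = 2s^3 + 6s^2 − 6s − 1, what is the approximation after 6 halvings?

-0.15625

m = -1, g(m) = 9 (+); new bracket [-1, 0]
m = -0.5, g(m) = 3.25 (+); new bracket [-0.5, 0]
m = -0.25, g(m) = 0.84375 (+); new bracket [-0.25, 0]
m = -0.125, g(m) = -0.1602 (−); new bracket [-0.25, -0.125]
m = -0.1875, g(m) = 0.3228 (+); new bracket [-0.1875, -0.125]
m = -0.15625, g(m) = 0.0764 (+); new bracket [-0.15625, -0.125]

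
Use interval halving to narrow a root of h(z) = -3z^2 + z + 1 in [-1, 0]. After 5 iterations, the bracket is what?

[-0.4375, -0.40625]

h(-0.5) = -0.25 < 0, so the root lies in [-0.5, 0]
h(-0.25) = 0.5625 > 0, so the root lies in [-0.5, -0.25]
h(-0.375) = 0.203125 > 0, so the root lies in [-0.5, -0.375]
h(-0.4375) = -0.0117 < 0, so the root lies in [-0.4375, -0.375]
h(-0.40625) = 0.0986 > 0, so the root lies in [-0.4375, -0.40625]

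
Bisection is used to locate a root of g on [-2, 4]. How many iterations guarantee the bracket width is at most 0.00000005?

27

Width after n steps is 6/2^n. Need 2^n ≥ 6/0.00000005 = 120000000.
2^26 = 67108864 < 120000000 ≤ 2^27 = 134217728, so n = 27.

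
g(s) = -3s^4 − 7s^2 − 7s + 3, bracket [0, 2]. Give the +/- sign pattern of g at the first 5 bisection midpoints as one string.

--+-+

midpoint 1: g = -14 < 0 → [0, 1]
midpoint 0.5: g = -2.4375 < 0 → [0, 0.5]
midpoint 0.25: g = 0.800781 > 0 → [0.25, 0.5]
midpoint 0.375: g = -0.6687 < 0 → [0.25, 0.375]
midpoint 0.3125: g = 0.1003 > 0 → [0.3125, 0.375]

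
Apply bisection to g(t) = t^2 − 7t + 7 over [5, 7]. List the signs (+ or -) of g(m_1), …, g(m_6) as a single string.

+--++-

t = 6 gives g = 1, positive; keep [5, 6]
t = 5.5 gives g = -1.25, negative; keep [5.5, 6]
t = 5.75 gives g = -0.1875, negative; keep [5.75, 6]
t = 5.875 gives g = 0.3906, positive; keep [5.75, 5.875]
t = 5.8125 gives g = 0.0977, positive; keep [5.75, 5.8125]
t = 5.78125 gives g = -0.0459, negative; keep [5.78125, 5.8125]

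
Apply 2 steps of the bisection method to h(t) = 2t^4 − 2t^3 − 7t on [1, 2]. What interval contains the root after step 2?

[1.75, 2]

m = 1.5, h(m) = -7.125 (−); new bracket [1.5, 2]
m = 1.75, h(m) = -4.210938 (−); new bracket [1.75, 2]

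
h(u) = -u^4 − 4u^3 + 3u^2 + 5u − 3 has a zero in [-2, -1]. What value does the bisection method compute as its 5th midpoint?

-1.15625

h(-1.5) = 4.6875 > 0, so the root lies in [-1.5, -1]
h(-1.25) = 0.808594 > 0, so the root lies in [-1.25, -1]
h(-1.125) = -0.734619 < 0, so the root lies in [-1.25, -1.125]
h(-1.1875) = 0.0027 > 0, so the root lies in [-1.1875, -1.125]
h(-1.15625) = -0.3746 < 0, so the root lies in [-1.1875, -1.15625]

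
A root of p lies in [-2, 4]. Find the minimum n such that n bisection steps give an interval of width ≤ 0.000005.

Width after n steps is 6/2^n. Need 2^n ≥ 6/0.000005 = 1200000.
2^20 = 1048576 < 1200000 ≤ 2^21 = 2097152, so n = 21.

21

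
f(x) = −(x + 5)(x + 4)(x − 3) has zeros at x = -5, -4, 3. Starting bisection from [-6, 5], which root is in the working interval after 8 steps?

3

midpoint -0.5: f = 55.125 > 0 → [-0.5, 5]
midpoint 2.25: f = 33.984375 > 0 → [2.25, 5]
midpoint 3.625: f = -41.103516 < 0 → [2.25, 3.625]
midpoint 2.9375: f = 3.4417 > 0 → [2.9375, 3.625]
midpoint 3.28125: f = -16.9588 < 0 → [2.9375, 3.28125]
midpoint 3.109375: f = -6.3058 < 0 → [2.9375, 3.109375]
midpoint 3.0234375: f = -1.3208 < 0 → [2.9375, 3.0234375]
midpoint 2.98046875: f = 1.088 > 0 → [2.98046875, 3.0234375]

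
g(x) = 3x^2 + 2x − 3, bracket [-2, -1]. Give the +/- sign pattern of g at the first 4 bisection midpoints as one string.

+--+

midpoint -1.5: g = 0.75 > 0 → [-1.5, -1]
midpoint -1.25: g = -0.8125 < 0 → [-1.5, -1.25]
midpoint -1.375: g = -0.078125 < 0 → [-1.5, -1.375]
midpoint -1.4375: g = 0.3242 > 0 → [-1.4375, -1.375]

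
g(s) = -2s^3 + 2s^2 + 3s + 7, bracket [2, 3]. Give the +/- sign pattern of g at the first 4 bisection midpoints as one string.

-+--

midpoint 2.5: g = -4.25 < 0 → [2, 2.5]
midpoint 2.25: g = 1.09375 > 0 → [2.25, 2.5]
midpoint 2.375: g = -1.386719 < 0 → [2.25, 2.375]
midpoint 2.3125: g = -0.1001 < 0 → [2.25, 2.3125]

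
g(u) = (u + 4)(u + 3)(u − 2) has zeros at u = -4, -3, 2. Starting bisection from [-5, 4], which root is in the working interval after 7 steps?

u = -0.5 gives g = -21.875, negative; keep [-0.5, 4]
u = 1.75 gives g = -6.828125, negative; keep [1.75, 4]
u = 2.875 gives g = 35.341797, positive; keep [1.75, 2.875]
u = 2.3125 gives g = 10.4797, positive; keep [1.75, 2.3125]
u = 2.03125 gives g = 0.9483, positive; keep [1.75, 2.03125]
u = 1.890625 gives g = -3.151, negative; keep [1.890625, 2.03125]
u = 1.9609375 gives g = -1.1551, negative; keep [1.9609375, 2.03125]

2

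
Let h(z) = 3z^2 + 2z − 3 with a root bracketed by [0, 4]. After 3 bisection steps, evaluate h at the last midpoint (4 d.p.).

-1.2500

h(2) = 13 > 0, so the root lies in [0, 2]
h(1) = 2 > 0, so the root lies in [0, 1]
h(0.5) = -1.25 < 0, so the root lies in [0.5, 1]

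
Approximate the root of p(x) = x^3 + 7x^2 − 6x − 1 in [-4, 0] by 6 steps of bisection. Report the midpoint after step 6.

m = -2, p(m) = 31 (+); new bracket [-2, 0]
m = -1, p(m) = 11 (+); new bracket [-1, 0]
m = -0.5, p(m) = 3.625 (+); new bracket [-0.5, 0]
m = -0.25, p(m) = 0.9219 (+); new bracket [-0.25, 0]
m = -0.125, p(m) = -0.1426 (−); new bracket [-0.25, -0.125]
m = -0.1875, p(m) = 0.3645 (+); new bracket [-0.1875, -0.125]

-0.1875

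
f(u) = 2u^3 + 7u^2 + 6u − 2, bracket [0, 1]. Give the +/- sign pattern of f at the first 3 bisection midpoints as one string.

f(0.5) = 3 > 0, so the root lies in [0, 0.5]
f(0.25) = -0.03125 < 0, so the root lies in [0.25, 0.5]
f(0.375) = 1.339844 > 0, so the root lies in [0.25, 0.375]

+-+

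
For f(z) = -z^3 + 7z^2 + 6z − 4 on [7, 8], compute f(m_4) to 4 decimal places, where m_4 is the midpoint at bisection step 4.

1.4954

z = 7.5 gives f = 12.875, positive; keep [7.5, 8]
z = 7.75 gives f = -2.546875, negative; keep [7.5, 7.75]
z = 7.625 gives f = 5.412109, positive; keep [7.625, 7.75]
z = 7.6875 gives f = 1.4954, positive; keep [7.6875, 7.75]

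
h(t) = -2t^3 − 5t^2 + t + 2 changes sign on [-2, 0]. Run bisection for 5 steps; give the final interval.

[-0.625, -0.5625]

t = -1 gives h = -2, negative; keep [-1, 0]
t = -0.5 gives h = 0.5, positive; keep [-1, -0.5]
t = -0.75 gives h = -0.71875, negative; keep [-0.75, -0.5]
t = -0.625 gives h = -0.0898, negative; keep [-0.625, -0.5]
t = -0.5625 gives h = 0.2114, positive; keep [-0.625, -0.5625]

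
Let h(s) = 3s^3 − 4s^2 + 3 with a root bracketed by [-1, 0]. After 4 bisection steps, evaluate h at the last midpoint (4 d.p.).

0.1345

h(-0.5) = 1.625 > 0, so the root lies in [-1, -0.5]
h(-0.75) = -0.515625 < 0, so the root lies in [-0.75, -0.5]
h(-0.625) = 0.705078 > 0, so the root lies in [-0.75, -0.625]
h(-0.6875) = 0.1345 > 0, so the root lies in [-0.75, -0.6875]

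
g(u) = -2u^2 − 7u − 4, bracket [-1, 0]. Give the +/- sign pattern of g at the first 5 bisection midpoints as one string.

g(-0.5) = -1 < 0, so the root lies in [-1, -0.5]
g(-0.75) = 0.125 > 0, so the root lies in [-0.75, -0.5]
g(-0.625) = -0.40625 < 0, so the root lies in [-0.75, -0.625]
g(-0.6875) = -0.1328 < 0, so the root lies in [-0.75, -0.6875]
g(-0.71875) = -0.002 < 0, so the root lies in [-0.75, -0.71875]

-+---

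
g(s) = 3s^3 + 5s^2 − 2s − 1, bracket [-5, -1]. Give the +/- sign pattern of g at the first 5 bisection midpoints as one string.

--+++

s = -3 gives g = -31, negative; keep [-3, -1]
s = -2 gives g = -1, negative; keep [-2, -1]
s = -1.5 gives g = 3.125, positive; keep [-2, -1.5]
s = -1.75 gives g = 1.7344, positive; keep [-2, -1.75]
s = -1.875 gives g = 0.5527, positive; keep [-2, -1.875]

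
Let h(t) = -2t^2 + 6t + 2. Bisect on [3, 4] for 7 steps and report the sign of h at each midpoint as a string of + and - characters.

-+--++-

h(3.5) = -1.5 < 0, so the root lies in [3, 3.5]
h(3.25) = 0.375 > 0, so the root lies in [3.25, 3.5]
h(3.375) = -0.53125 < 0, so the root lies in [3.25, 3.375]
h(3.3125) = -0.0703 < 0, so the root lies in [3.25, 3.3125]
h(3.28125) = 0.1543 > 0, so the root lies in [3.28125, 3.3125]
h(3.296875) = 0.0425 > 0, so the root lies in [3.296875, 3.3125]
h(3.3046875) = -0.0138 < 0, so the root lies in [3.296875, 3.3046875]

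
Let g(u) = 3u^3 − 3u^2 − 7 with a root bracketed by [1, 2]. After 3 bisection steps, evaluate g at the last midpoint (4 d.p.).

midpoint 1.5: g = -3.625 < 0 → [1.5, 2]
midpoint 1.75: g = -0.109375 < 0 → [1.75, 2]
midpoint 1.875: g = 2.228516 > 0 → [1.75, 1.875]

2.2285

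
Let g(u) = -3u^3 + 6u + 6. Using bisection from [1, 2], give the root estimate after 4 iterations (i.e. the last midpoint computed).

1.8125

u = 1.5 gives g = 4.875, positive; keep [1.5, 2]
u = 1.75 gives g = 0.421875, positive; keep [1.75, 2]
u = 1.875 gives g = -2.525391, negative; keep [1.75, 1.875]
u = 1.8125 gives g = -0.988, negative; keep [1.75, 1.8125]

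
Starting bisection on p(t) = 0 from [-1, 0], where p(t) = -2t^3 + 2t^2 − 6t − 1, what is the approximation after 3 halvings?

p(-0.5) = 2.75 > 0, so the root lies in [-0.5, 0]
p(-0.25) = 0.65625 > 0, so the root lies in [-0.25, 0]
p(-0.125) = -0.214844 < 0, so the root lies in [-0.25, -0.125]

-0.125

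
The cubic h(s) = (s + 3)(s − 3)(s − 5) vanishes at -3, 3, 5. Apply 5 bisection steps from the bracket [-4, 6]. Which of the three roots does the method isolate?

h(1) = 32 > 0, so the root lies in [-4, 1]
h(-1.5) = 43.875 > 0, so the root lies in [-4, -1.5]
h(-2.75) = 11.140625 > 0, so the root lies in [-4, -2.75]
h(-3.375) = -20.0215 < 0, so the root lies in [-3.375, -2.75]
h(-3.0625) = -3.0549 < 0, so the root lies in [-3.0625, -2.75]

-3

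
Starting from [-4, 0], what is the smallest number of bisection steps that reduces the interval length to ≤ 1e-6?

22

Width after n steps is 4/2^n. Need 2^n ≥ 4/1e-6 = 4000000.
2^21 = 2097152 < 4000000 ≤ 2^22 = 4194304, so n = 22.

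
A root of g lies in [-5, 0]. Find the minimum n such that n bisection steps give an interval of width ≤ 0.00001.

Width after n steps is 5/2^n. Need 2^n ≥ 5/0.00001 = 500000.
2^18 = 262144 < 500000 ≤ 2^19 = 524288, so n = 19.

19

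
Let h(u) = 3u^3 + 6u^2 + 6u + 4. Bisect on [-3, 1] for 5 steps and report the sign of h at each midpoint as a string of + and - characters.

+--+-

h(-1) = 1 > 0, so the root lies in [-3, -1]
h(-2) = -8 < 0, so the root lies in [-2, -1]
h(-1.5) = -1.625 < 0, so the root lies in [-1.5, -1]
h(-1.25) = 0.0156 > 0, so the root lies in [-1.5, -1.25]
h(-1.375) = -0.7051 < 0, so the root lies in [-1.375, -1.25]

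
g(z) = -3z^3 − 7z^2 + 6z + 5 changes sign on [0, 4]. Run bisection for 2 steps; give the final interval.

midpoint 2: g = -35 < 0 → [0, 2]
midpoint 1: g = 1 > 0 → [1, 2]

[1, 2]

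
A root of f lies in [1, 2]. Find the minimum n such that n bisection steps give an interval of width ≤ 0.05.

5

Width after n steps is 1/2^n. Need 2^n ≥ 1/0.05 = 20.
2^4 = 16 < 20 ≤ 2^5 = 32, so n = 5.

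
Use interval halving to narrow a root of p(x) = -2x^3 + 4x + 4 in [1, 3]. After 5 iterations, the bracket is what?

p(2) = -4 < 0, so the root lies in [1, 2]
p(1.5) = 3.25 > 0, so the root lies in [1.5, 2]
p(1.75) = 0.28125 > 0, so the root lies in [1.75, 2]
p(1.875) = -1.6836 < 0, so the root lies in [1.75, 1.875]
p(1.8125) = -0.6587 < 0, so the root lies in [1.75, 1.8125]

[1.75, 1.8125]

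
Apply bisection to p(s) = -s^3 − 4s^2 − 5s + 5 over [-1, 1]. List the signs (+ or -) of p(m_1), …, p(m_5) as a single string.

++-+-

s = 0 gives p = 5, positive; keep [0, 1]
s = 0.5 gives p = 1.375, positive; keep [0.5, 1]
s = 0.75 gives p = -1.421875, negative; keep [0.5, 0.75]
s = 0.625 gives p = 0.0684, positive; keep [0.625, 0.75]
s = 0.6875 gives p = -0.6531, negative; keep [0.625, 0.6875]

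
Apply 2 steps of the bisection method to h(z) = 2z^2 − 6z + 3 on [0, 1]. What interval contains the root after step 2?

h(0.5) = 0.5 > 0, so the root lies in [0.5, 1]
h(0.75) = -0.375 < 0, so the root lies in [0.5, 0.75]

[0.5, 0.75]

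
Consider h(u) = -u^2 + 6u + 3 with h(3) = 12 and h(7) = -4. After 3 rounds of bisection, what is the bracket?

midpoint 5: h = 8 > 0 → [5, 7]
midpoint 6: h = 3 > 0 → [6, 7]
midpoint 6.5: h = -0.25 < 0 → [6, 6.5]

[6, 6.5]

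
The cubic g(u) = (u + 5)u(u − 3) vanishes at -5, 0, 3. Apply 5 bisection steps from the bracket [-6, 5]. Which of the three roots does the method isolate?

-5

g(-0.5) = 7.875 > 0, so the root lies in [-6, -0.5]
g(-3.25) = 35.546875 > 0, so the root lies in [-6, -3.25]
g(-4.625) = 13.224609 > 0, so the root lies in [-6, -4.625]
g(-5.3125) = -13.8 < 0, so the root lies in [-5.3125, -4.625]
g(-4.96875) = 1.2373 > 0, so the root lies in [-5.3125, -4.96875]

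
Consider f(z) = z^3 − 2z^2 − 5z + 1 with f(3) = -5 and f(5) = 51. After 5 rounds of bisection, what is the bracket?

m = 4, f(m) = 13 (+); new bracket [3, 4]
m = 3.5, f(m) = 1.875 (+); new bracket [3, 3.5]
m = 3.25, f(m) = -2.046875 (−); new bracket [3.25, 3.5]
m = 3.375, f(m) = -0.2129 (−); new bracket [3.375, 3.5]
m = 3.4375, f(m) = 0.7986 (+); new bracket [3.375, 3.4375]

[3.375, 3.4375]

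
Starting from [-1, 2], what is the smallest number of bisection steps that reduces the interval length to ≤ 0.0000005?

23

Width after n steps is 3/2^n. Need 2^n ≥ 3/0.0000005 = 6000000.
2^22 = 4194304 < 6000000 ≤ 2^23 = 8388608, so n = 23.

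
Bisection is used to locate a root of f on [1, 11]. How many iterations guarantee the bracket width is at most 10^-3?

14

Width after n steps is 10/2^n. Need 2^n ≥ 10/10^-3 = 10000.
2^13 = 8192 < 10000 ≤ 2^14 = 16384, so n = 14.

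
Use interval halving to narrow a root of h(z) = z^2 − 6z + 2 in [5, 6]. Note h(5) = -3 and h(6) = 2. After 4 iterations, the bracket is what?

[5.625, 5.6875]

h(5.5) = -0.75 < 0, so the root lies in [5.5, 6]
h(5.75) = 0.5625 > 0, so the root lies in [5.5, 5.75]
h(5.625) = -0.109375 < 0, so the root lies in [5.625, 5.75]
h(5.6875) = 0.2227 > 0, so the root lies in [5.625, 5.6875]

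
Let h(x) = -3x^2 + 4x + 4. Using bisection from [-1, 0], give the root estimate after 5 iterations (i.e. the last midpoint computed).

midpoint -0.5: h = 1.25 > 0 → [-1, -0.5]
midpoint -0.75: h = -0.6875 < 0 → [-0.75, -0.5]
midpoint -0.625: h = 0.328125 > 0 → [-0.75, -0.625]
midpoint -0.6875: h = -0.168 < 0 → [-0.6875, -0.625]
midpoint -0.65625: h = 0.083 > 0 → [-0.6875, -0.65625]

-0.65625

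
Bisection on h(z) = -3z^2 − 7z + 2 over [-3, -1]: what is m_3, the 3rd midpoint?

z = -2 gives h = 4, positive; keep [-3, -2]
z = -2.5 gives h = 0.75, positive; keep [-3, -2.5]
z = -2.75 gives h = -1.4375, negative; keep [-2.75, -2.5]

-2.75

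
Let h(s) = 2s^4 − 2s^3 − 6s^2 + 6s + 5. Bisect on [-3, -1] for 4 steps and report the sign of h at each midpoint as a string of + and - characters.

h(-2) = 17 > 0, so the root lies in [-2, -1]
h(-1.5) = -0.625 < 0, so the root lies in [-2, -1.5]
h(-1.75) = 5.601562 > 0, so the root lies in [-1.75, -1.5]
h(-1.625) = 1.9341 > 0, so the root lies in [-1.625, -1.5]

+-++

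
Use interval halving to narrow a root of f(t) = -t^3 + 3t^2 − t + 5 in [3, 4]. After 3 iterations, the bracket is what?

[3.125, 3.25]

f(3.5) = -4.625 < 0, so the root lies in [3, 3.5]
f(3.25) = -0.890625 < 0, so the root lies in [3, 3.25]
f(3.125) = 0.654297 > 0, so the root lies in [3.125, 3.25]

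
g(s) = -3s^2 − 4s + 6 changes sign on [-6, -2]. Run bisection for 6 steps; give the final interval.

midpoint -4: g = -26 < 0 → [-4, -2]
midpoint -3: g = -9 < 0 → [-3, -2]
midpoint -2.5: g = -2.75 < 0 → [-2.5, -2]
midpoint -2.25: g = -0.1875 < 0 → [-2.25, -2]
midpoint -2.125: g = 0.9531 > 0 → [-2.25, -2.125]
midpoint -2.1875: g = 0.3945 > 0 → [-2.25, -2.1875]

[-2.25, -2.1875]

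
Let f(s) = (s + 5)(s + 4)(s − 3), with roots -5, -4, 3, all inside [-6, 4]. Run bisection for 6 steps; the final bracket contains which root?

f(-1) = -48 < 0, so the root lies in [-1, 4]
f(1.5) = -53.625 < 0, so the root lies in [1.5, 4]
f(2.75) = -13.078125 < 0, so the root lies in [2.75, 4]
f(3.375) = 23.1621 > 0, so the root lies in [2.75, 3.375]
f(3.0625) = 3.5588 > 0, so the root lies in [2.75, 3.0625]
f(2.90625) = -5.119 < 0, so the root lies in [2.90625, 3.0625]

3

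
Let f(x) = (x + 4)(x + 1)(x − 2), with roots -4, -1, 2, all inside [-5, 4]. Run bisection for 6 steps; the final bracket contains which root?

2

x = -0.5 gives f = -4.375, negative; keep [-0.5, 4]
x = 1.75 gives f = -3.953125, negative; keep [1.75, 4]
x = 2.875 gives f = 23.310547, positive; keep [1.75, 2.875]
x = 2.3125 gives f = 6.5344, positive; keep [1.75, 2.3125]
x = 2.03125 gives f = 0.5713, positive; keep [1.75, 2.03125]
x = 1.890625 gives f = -1.8624, negative; keep [1.890625, 2.03125]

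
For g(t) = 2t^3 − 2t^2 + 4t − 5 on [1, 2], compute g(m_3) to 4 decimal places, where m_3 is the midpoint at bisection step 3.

-0.1836

m = 1.5, g(m) = 3.25 (+); new bracket [1, 1.5]
m = 1.25, g(m) = 0.78125 (+); new bracket [1, 1.25]
m = 1.125, g(m) = -0.183594 (−); new bracket [1.125, 1.25]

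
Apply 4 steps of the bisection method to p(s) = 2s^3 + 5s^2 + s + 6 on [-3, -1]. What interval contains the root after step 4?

m = -2, p(m) = 8 (+); new bracket [-3, -2]
m = -2.5, p(m) = 3.5 (+); new bracket [-3, -2.5]
m = -2.75, p(m) = -0.53125 (−); new bracket [-2.75, -2.5]
m = -2.625, p(m) = 1.6523 (+); new bracket [-2.75, -2.625]

[-2.75, -2.625]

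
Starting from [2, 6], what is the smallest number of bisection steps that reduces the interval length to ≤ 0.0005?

13

Width after n steps is 4/2^n. Need 2^n ≥ 4/0.0005 = 8000.
2^12 = 4096 < 8000 ≤ 2^13 = 8192, so n = 13.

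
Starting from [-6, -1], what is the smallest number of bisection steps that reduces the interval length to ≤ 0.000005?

20

Width after n steps is 5/2^n. Need 2^n ≥ 5/0.000005 = 1000000.
2^19 = 524288 < 1000000 ≤ 2^20 = 1048576, so n = 20.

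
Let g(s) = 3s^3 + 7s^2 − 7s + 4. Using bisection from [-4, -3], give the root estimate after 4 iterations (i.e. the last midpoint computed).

-3.1875

s = -3.5 gives g = -14.375, negative; keep [-3.5, -3]
s = -3.25 gives g = -2.296875, negative; keep [-3.25, -3]
s = -3.125 gives g = 2.681641, positive; keep [-3.25, -3.125]
s = -3.1875 gives g = 0.2771, positive; keep [-3.25, -3.1875]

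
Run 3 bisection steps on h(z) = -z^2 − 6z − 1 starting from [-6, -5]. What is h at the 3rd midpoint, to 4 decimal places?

midpoint -5.5: h = 1.75 > 0 → [-6, -5.5]
midpoint -5.75: h = 0.4375 > 0 → [-6, -5.75]
midpoint -5.875: h = -0.265625 < 0 → [-5.875, -5.75]

-0.2656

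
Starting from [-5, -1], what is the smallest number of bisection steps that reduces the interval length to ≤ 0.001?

12

Width after n steps is 4/2^n. Need 2^n ≥ 4/0.001 = 4000.
2^11 = 2048 < 4000 ≤ 2^12 = 4096, so n = 12.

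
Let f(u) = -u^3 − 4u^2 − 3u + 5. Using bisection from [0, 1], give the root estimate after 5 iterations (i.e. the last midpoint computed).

0.78125

m = 0.5, f(m) = 2.375 (+); new bracket [0.5, 1]
m = 0.75, f(m) = 0.078125 (+); new bracket [0.75, 1]
m = 0.875, f(m) = -1.357422 (−); new bracket [0.75, 0.875]
m = 0.8125, f(m) = -0.6145 (−); new bracket [0.75, 0.8125]
m = 0.78125, f(m) = -0.262 (−); new bracket [0.75, 0.78125]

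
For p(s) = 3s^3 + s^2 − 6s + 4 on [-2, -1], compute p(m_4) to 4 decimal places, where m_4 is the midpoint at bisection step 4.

m = -1.5, p(m) = 5.125 (+); new bracket [-2, -1.5]
m = -1.75, p(m) = 1.484375 (+); new bracket [-2, -1.75]
m = -1.875, p(m) = -1.009766 (−); new bracket [-1.875, -1.75]
m = -1.8125, p(m) = 0.2971 (+); new bracket [-1.875, -1.8125]

0.2971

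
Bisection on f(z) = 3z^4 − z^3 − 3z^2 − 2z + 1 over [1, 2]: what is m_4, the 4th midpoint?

1.3125

f(1.5) = 3.0625 > 0, so the root lies in [1, 1.5]
f(1.25) = -0.816406 < 0, so the root lies in [1.25, 1.5]
f(1.375) = 0.701904 > 0, so the root lies in [1.25, 1.375]
f(1.3125) = -0.1513 < 0, so the root lies in [1.3125, 1.375]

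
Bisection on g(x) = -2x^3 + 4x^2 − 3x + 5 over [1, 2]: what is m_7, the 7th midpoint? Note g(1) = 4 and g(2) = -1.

1.8984375

m = 1.5, g(m) = 2.75 (+); new bracket [1.5, 2]
m = 1.75, g(m) = 1.28125 (+); new bracket [1.75, 2]
m = 1.875, g(m) = 0.253906 (+); new bracket [1.875, 2]
m = 1.9375, g(m) = -0.3433 (−); new bracket [1.875, 1.9375]
m = 1.90625, g(m) = -0.0374 (−); new bracket [1.875, 1.90625]
m = 1.890625, g(m) = 0.11 (+); new bracket [1.890625, 1.90625]
m = 1.8984375, g(m) = 0.0368 (+); new bracket [1.8984375, 1.90625]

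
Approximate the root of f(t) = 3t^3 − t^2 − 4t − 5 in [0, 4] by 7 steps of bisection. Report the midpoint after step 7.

t = 2 gives f = 7, positive; keep [0, 2]
t = 1 gives f = -7, negative; keep [1, 2]
t = 1.5 gives f = -3.125, negative; keep [1.5, 2]
t = 1.75 gives f = 1.0156, positive; keep [1.5, 1.75]
t = 1.625 gives f = -1.2676, negative; keep [1.625, 1.75]
t = 1.6875 gives f = -0.1814, negative; keep [1.6875, 1.75]
t = 1.71875 gives f = 0.403, positive; keep [1.6875, 1.71875]

1.71875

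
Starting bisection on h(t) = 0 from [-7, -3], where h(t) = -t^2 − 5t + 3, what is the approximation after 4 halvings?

h(-5) = 3 > 0, so the root lies in [-7, -5]
h(-6) = -3 < 0, so the root lies in [-6, -5]
h(-5.5) = 0.25 > 0, so the root lies in [-6, -5.5]
h(-5.75) = -1.3125 < 0, so the root lies in [-5.75, -5.5]

-5.75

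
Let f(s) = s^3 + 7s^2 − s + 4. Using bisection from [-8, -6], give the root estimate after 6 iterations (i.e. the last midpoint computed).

f(-7) = 11 > 0, so the root lies in [-8, -7]
f(-7.5) = -16.625 < 0, so the root lies in [-7.5, -7]
f(-7.25) = -1.890625 < 0, so the root lies in [-7.25, -7]
f(-7.125) = 4.7793 > 0, so the root lies in [-7.25, -7.125]
f(-7.1875) = 1.5012 > 0, so the root lies in [-7.25, -7.1875]
f(-7.21875) = -0.1804 < 0, so the root lies in [-7.21875, -7.1875]

-7.21875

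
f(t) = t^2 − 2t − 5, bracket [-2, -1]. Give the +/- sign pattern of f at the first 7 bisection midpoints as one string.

t = -1.5 gives f = 0.25, positive; keep [-1.5, -1]
t = -1.25 gives f = -0.9375, negative; keep [-1.5, -1.25]
t = -1.375 gives f = -0.359375, negative; keep [-1.5, -1.375]
t = -1.4375 gives f = -0.0586, negative; keep [-1.5, -1.4375]
t = -1.46875 gives f = 0.0947, positive; keep [-1.46875, -1.4375]
t = -1.453125 gives f = 0.0178, positive; keep [-1.453125, -1.4375]
t = -1.4453125 gives f = -0.0204, negative; keep [-1.453125, -1.4453125]

+---++-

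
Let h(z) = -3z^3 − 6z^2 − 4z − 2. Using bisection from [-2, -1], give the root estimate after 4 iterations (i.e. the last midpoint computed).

z = -1.5 gives h = 0.625, positive; keep [-1.5, -1]
z = -1.25 gives h = -0.515625, negative; keep [-1.5, -1.25]
z = -1.375 gives h = -0.044922, negative; keep [-1.5, -1.375]
z = -1.4375 gives h = 0.2629, positive; keep [-1.4375, -1.375]

-1.4375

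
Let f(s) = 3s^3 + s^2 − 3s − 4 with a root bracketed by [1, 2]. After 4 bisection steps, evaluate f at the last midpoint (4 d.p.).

s = 1.5 gives f = 3.875, positive; keep [1, 1.5]
s = 1.25 gives f = -0.328125, negative; keep [1.25, 1.5]
s = 1.375 gives f = 1.564453, positive; keep [1.25, 1.375]
s = 1.3125 gives f = 0.5681, positive; keep [1.25, 1.3125]

0.5681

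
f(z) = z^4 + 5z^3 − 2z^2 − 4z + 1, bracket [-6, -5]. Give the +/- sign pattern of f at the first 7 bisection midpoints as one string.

++---+-

midpoint -5.5: f = 45.6875 > 0 → [-5.5, -5]
midpoint -5.25: f = 3.050781 > 0 → [-5.25, -5]
midpoint -5.125: f = -14.204834 < 0 → [-5.25, -5.125]
midpoint -5.1875: f = -5.896 < 0 → [-5.25, -5.1875]
midpoint -5.21875: f = -1.5038 < 0 → [-5.25, -5.21875]
midpoint -5.234375: f = 0.753 > 0 → [-5.234375, -5.21875]
midpoint -5.2265625: f = -0.3805 < 0 → [-5.234375, -5.2265625]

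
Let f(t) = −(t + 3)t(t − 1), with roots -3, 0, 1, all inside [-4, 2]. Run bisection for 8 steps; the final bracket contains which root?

-3

midpoint -1: f = -4 < 0 → [-4, -1]
midpoint -2.5: f = -4.375 < 0 → [-4, -2.5]
midpoint -3.25: f = 3.453125 > 0 → [-3.25, -2.5]
midpoint -2.875: f = -1.3926 < 0 → [-3.25, -2.875]
midpoint -3.0625: f = 0.7776 > 0 → [-3.0625, -2.875]
midpoint -2.96875: f = -0.3682 < 0 → [-3.0625, -2.96875]
midpoint -3.015625: f = 0.1892 > 0 → [-3.015625, -2.96875]
midpoint -2.9921875: f = -0.0933 < 0 → [-3.015625, -2.9921875]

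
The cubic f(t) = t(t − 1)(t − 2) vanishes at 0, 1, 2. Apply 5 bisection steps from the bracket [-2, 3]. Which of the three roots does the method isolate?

midpoint 0.5: f = 0.375 > 0 → [-2, 0.5]
midpoint -0.75: f = -3.609375 < 0 → [-0.75, 0.5]
midpoint -0.125: f = -0.298828 < 0 → [-0.125, 0.5]
midpoint 0.1875: f = 0.2761 > 0 → [-0.125, 0.1875]
midpoint 0.03125: f = 0.0596 > 0 → [-0.125, 0.03125]

0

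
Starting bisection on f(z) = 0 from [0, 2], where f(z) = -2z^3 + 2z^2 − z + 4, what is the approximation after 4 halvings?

f(1) = 3 > 0, so the root lies in [1, 2]
f(1.5) = 0.25 > 0, so the root lies in [1.5, 2]
f(1.75) = -2.34375 < 0, so the root lies in [1.5, 1.75]
f(1.625) = -0.9258 < 0, so the root lies in [1.5, 1.625]

1.625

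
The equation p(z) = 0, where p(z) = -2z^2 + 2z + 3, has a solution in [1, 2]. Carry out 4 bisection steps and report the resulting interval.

z = 1.5 gives p = 1.5, positive; keep [1.5, 2]
z = 1.75 gives p = 0.375, positive; keep [1.75, 2]
z = 1.875 gives p = -0.28125, negative; keep [1.75, 1.875]
z = 1.8125 gives p = 0.0547, positive; keep [1.8125, 1.875]

[1.8125, 1.875]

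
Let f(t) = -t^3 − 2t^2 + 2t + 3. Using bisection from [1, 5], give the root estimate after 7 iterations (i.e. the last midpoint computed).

t = 3 gives f = -36, negative; keep [1, 3]
t = 2 gives f = -9, negative; keep [1, 2]
t = 1.5 gives f = -1.875, negative; keep [1, 1.5]
t = 1.25 gives f = 0.4219, positive; keep [1.25, 1.5]
t = 1.375 gives f = -0.6309, negative; keep [1.25, 1.375]
t = 1.3125 gives f = -0.0813, negative; keep [1.25, 1.3125]
t = 1.28125 gives f = 0.176, positive; keep [1.28125, 1.3125]

1.28125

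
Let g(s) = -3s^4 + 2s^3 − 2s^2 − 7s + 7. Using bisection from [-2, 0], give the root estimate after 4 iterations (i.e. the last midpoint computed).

s = -1 gives g = 7, positive; keep [-2, -1]
s = -1.5 gives g = -8.9375, negative; keep [-1.5, -1]
s = -1.25 gives g = 1.394531, positive; keep [-1.5, -1.25]
s = -1.375 gives g = -3.0789, negative; keep [-1.375, -1.25]

-1.375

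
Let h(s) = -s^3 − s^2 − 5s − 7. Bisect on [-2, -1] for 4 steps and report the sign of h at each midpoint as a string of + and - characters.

+-++

s = -1.5 gives h = 1.625, positive; keep [-1.5, -1]
s = -1.25 gives h = -0.359375, negative; keep [-1.5, -1.25]
s = -1.375 gives h = 0.583984, positive; keep [-1.375, -1.25]
s = -1.3125 gives h = 0.1008, positive; keep [-1.3125, -1.25]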